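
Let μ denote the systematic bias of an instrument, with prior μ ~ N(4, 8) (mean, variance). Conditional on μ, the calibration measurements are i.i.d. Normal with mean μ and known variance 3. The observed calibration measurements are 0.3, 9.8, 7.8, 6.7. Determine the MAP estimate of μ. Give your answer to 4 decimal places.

μ̂_MAP = 5.9657

n = 4; x̄ = (0.3 + 9.8 + 7.8 + 6.7)/4 = 24.6/4 = 6.15.
For a Normal prior and Normal likelihood with known variance, the posterior is Normal; its mode equals its mean, the precision-weighted average.
Prior precision 1/σ₀² = 1/8 = 0.125; data precision n/σ² = 4/3.
μ̂ = (0.125·4 + (4/3)·6.15) / (0.125 + 4/3) = 8.7/(35/24) = 1044/175 ≈ 5.9657.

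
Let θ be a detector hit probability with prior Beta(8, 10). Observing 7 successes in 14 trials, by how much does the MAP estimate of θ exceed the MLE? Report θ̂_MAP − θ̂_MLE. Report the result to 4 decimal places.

MAP − MLE = -0.0333

Posterior is Beta(15, 17); MAP = (15−1)/(32−2) = 14/30 ≈ 0.46667.
MLE ignores the prior: θ̂_MLE = k/n = 7/14 ≈ 0.50000.
Difference = 14/30 − 7/14 = -1/30 ≈ -0.0333.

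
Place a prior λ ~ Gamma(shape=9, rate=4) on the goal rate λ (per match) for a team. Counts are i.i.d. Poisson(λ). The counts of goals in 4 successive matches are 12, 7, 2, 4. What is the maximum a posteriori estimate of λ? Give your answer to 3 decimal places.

Σxᵢ = 12+7+2+4 = 25, with n = 4.
Posterior ∝ λ^8e^(−4λ) · λ^25e^(−4λ) = λ^33e^(−8λ), i.e. Gamma(shape=34, rate=8).
The mode of a Gamma(a, b) with a ≥ 1 (shape–rate) is (a−1)/b = 33/8 ≈ 4.125.

λ̂_MAP = 4.125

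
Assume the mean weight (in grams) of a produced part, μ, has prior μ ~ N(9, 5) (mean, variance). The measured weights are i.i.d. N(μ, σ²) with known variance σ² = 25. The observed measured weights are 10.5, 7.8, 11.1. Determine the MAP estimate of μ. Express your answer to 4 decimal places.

n = 3; x̄ = (10.5 + 7.8 + 11.1)/3 = 29.4/3 = 9.8.
For a Normal prior and Normal likelihood with known variance, the posterior is Normal; its mode equals its mean, the precision-weighted average.
Prior precision 1/σ₀² = 1/5 = 0.2; data precision n/σ² = 3/25 = 0.12.
μ̂ = (0.2·9 + 0.12·9.8) / (0.2 + 0.12) = 2.976/0.32 = 9.3000.

μ̂_MAP = 9.3000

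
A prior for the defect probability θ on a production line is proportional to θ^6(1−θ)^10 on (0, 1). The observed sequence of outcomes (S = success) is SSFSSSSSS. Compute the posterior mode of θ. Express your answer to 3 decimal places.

The prior density ∝ θ^6(1−θ)^10 is the kernel of Beta(7, 11).
Data: 8 successes in 9 trials (from the sequence). The binomial likelihood contributes θ^8(1−θ)^1, so the posterior is Beta(7+8, 11+1) = Beta(15, 12).
For Beta(a, b) with a, b > 1 the mode is (a−1)/(a+b−2) = 14/25 ≈ 0.560.

θ̂_MAP = 0.560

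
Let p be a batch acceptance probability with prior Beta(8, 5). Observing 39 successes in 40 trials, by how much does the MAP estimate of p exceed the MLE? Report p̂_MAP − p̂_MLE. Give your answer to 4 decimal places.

Posterior is Beta(47, 6); MAP = (47−1)/(53−2) = 46/51 ≈ 0.90196.
MLE ignores the prior: p̂_MLE = k/n = 39/40 ≈ 0.97500.
Difference = 46/51 − 39/40 = -149/2040 ≈ -0.0730.

MAP − MLE = -0.0730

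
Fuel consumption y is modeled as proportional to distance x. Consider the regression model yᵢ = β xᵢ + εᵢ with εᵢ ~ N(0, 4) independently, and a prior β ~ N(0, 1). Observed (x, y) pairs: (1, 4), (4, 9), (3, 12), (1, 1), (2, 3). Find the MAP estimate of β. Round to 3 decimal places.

log p(β | y) = −Σ(yᵢ − βxᵢ)²/(2·4) − β²/(2·1) + const.
Setting the derivative to zero: Σxᵢ(yᵢ − βxᵢ)/4 − β/1 = 0, so β = Σxᵢyᵢ / (Σxᵢ² + σ²/τ²).
Σxᵢyᵢ = 1·4 + 4·9 + 3·12 + 1·1 + 2·3 = 83; Σxᵢ² = 31; σ²/τ² = 4.
β̂_MAP = 83 / (31 + 4) = 83/35 ≈ 2.371.

β̂_MAP = 2.371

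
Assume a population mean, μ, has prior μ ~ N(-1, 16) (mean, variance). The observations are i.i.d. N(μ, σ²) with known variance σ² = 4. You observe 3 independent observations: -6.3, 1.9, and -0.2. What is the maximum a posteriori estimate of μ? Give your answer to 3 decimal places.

n = 3; x̄ = ((-6.3) + 1.9 + (-0.2))/3 = -4.6/3 = -23/15 ≈ -1.5333.
For a Normal prior and Normal likelihood with known variance, the posterior is Normal; its mode equals its mean, the precision-weighted average.
Prior precision 1/σ₀² = 1/16 = 0.0625; data precision n/σ² = 3/4 = 0.75.
μ̂ = (0.0625·(-1) + 0.75·(-23/15)) / (0.0625 + 0.75) = (-1.2125)/0.8125 = -97/65 ≈ -1.492.

μ̂_MAP = -1.492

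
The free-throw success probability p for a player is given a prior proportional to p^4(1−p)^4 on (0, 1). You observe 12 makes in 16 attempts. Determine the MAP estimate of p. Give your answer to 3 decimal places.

The prior density ∝ p^4(1−p)^4 is the kernel of Beta(5, 5).
Data: 12 successes in 16 trials. The binomial likelihood contributes p^12(1−p)^4, so the posterior is Beta(5+12, 5+4) = Beta(17, 9).
For Beta(a, b) with a, b > 1 the mode is (a−1)/(a+b−2) = 16/24 ≈ 0.667.

p̂_MAP = 0.667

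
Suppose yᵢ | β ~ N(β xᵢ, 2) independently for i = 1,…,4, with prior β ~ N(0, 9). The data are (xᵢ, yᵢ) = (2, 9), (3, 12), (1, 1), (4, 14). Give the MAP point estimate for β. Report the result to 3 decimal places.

log p(β | y) = −Σ(yᵢ − βxᵢ)²/(2·2) − β²/(2·9) + const.
Setting the derivative to zero: Σxᵢ(yᵢ − βxᵢ)/2 − β/9 = 0, so β = Σxᵢyᵢ / (Σxᵢ² + σ²/τ²).
Σxᵢyᵢ = 2·9 + 3·12 + 1·1 + 4·14 = 111; Σxᵢ² = 30; σ²/τ² = 2/9.
β̂_MAP = 111 / (30 + 2/9) = 111/(272/9) = 999/272 ≈ 3.673.

β̂_MAP = 3.673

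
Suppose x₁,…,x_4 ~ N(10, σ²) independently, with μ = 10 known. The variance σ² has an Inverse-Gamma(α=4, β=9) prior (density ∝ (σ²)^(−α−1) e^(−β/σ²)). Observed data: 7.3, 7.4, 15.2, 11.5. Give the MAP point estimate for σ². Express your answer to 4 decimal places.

Sum of squared deviations about the known mean: SS = (7.3−10)² + (7.4−10)² + (15.2−10)² + (11.5−10)² = 43.34.
The Normal likelihood contributes (σ²)^(−n/2) exp(−SS/(2σ²)), so the posterior is Inverse-Gamma(α + n/2, β + SS/2) = Inverse-Gamma(6, 30.67).
The mode of Inverse-Gamma(a, b) is b/(a+1) = 30.67/7 ≈ 4.3814.

σ̂²_MAP = 4.3814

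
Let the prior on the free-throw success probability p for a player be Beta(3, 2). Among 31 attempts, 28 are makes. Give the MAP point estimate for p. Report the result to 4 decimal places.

p̂_MAP = 0.8824

Prior: Beta(3, 2).
Data: 28 successes in 31 trials. The binomial likelihood contributes p^28(1−p)^3, so the posterior is Beta(3+28, 2+3) = Beta(31, 5).
For Beta(a, b) with a, b > 1 the mode is (a−1)/(a+b−2) = 30/34 ≈ 0.8824.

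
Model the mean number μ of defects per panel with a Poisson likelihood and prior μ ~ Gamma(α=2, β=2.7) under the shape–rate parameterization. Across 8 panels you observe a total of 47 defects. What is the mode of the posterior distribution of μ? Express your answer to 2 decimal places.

Σxᵢ = 47, n = 8.
Posterior ∝ μe^(−2.7μ) · μ^47e^(−8μ) = μ^48e^(−10.7μ), i.e. Gamma(shape=49, rate=10.7).
The mode of a Gamma(a, b) with a ≥ 1 (shape–rate) is (a−1)/b = 48/10.7 ≈ 4.49.

μ̂_MAP = 4.49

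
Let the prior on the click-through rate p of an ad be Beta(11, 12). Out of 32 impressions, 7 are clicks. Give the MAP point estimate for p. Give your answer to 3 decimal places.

Prior: Beta(11, 12).
Data: 7 successes in 32 trials. The binomial likelihood contributes p^7(1−p)^25, so the posterior is Beta(11+7, 12+25) = Beta(18, 37).
For Beta(a, b) with a, b > 1 the mode is (a−1)/(a+b−2) = 17/53 ≈ 0.321.

p̂_MAP = 0.321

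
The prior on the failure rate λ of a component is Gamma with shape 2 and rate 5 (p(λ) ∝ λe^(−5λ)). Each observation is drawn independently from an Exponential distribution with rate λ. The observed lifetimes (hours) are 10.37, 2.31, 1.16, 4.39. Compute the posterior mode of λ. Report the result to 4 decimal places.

λ̂_MAP = 0.2152

The Exponential(rate=λ) likelihood is ∝ λ^n e^(−λΣtᵢ). Here n = 4 and Σtᵢ = 10.37 + 2.31 + 1.16 + 4.39 = 18.23.
Posterior ∝ λe^(−5λ) · λ^4e^(−18.23λ) = λ^5e^(−23.23λ), i.e. Gamma(6, 23.23).
Mode = (a−1)/b = 5/23.23 ≈ 0.2152.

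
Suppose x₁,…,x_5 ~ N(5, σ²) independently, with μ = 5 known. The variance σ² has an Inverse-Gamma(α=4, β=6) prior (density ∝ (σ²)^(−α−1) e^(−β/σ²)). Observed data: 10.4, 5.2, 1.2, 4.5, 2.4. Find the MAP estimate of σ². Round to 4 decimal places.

Sum of squared deviations about the known mean: SS = (10.4−5)² + (5.2−5)² + (1.2−5)² + (4.5−5)² + (2.4−5)² = 50.65.
The Normal likelihood contributes (σ²)^(−n/2) exp(−SS/(2σ²)), so the posterior is Inverse-Gamma(α + n/2, β + SS/2) = Inverse-Gamma(6.5, 31.325).
The mode of Inverse-Gamma(a, b) is b/(a+1) = 31.325/7.5 ≈ 4.1767.

σ̂²_MAP = 4.1767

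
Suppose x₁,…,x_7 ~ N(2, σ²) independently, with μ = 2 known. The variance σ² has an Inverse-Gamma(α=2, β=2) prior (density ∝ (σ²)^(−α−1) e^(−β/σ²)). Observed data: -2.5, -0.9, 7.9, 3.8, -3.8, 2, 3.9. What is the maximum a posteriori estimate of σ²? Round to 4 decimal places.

σ̂²_MAP = 8.3046

Sum of squared deviations about the known mean: SS = (-2.5−2)² + (-0.9−2)² + (7.9−2)² + (3.8−2)² + (-3.8−2)² + (2−2)² + (3.9−2)² = 103.96.
The Normal likelihood contributes (σ²)^(−n/2) exp(−SS/(2σ²)), so the posterior is Inverse-Gamma(α + n/2, β + SS/2) = Inverse-Gamma(5.5, 53.98).
The mode of Inverse-Gamma(a, b) is b/(a+1) = 53.98/6.5 ≈ 8.3046.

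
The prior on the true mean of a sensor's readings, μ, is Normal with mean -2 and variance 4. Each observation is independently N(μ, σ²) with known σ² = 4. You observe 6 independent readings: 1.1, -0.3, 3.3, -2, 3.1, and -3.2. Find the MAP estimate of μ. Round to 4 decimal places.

n = 6; x̄ = (1.1 + (-0.3) + 3.3 + (-2) + 3.1 + (-3.2))/6 = 2/6 = 1/3 ≈ 0.3333.
For a Normal prior and Normal likelihood with known variance, the posterior is Normal; its mode equals its mean, the precision-weighted average.
Prior precision 1/σ₀² = 1/4 = 0.25; data precision n/σ² = 6/4 = 1.5.
μ̂ = (0.25·(-2) + 1.5·(1/3)) / (0.25 + 1.5) = 0/1.75 = 0.0000.

μ̂_MAP = 0.0000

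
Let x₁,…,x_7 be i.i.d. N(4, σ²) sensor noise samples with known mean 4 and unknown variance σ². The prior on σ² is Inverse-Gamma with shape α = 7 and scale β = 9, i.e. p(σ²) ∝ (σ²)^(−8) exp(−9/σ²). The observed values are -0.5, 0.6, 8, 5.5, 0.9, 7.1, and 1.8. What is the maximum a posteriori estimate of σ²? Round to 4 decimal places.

Sum of squared deviations about the known mean: SS = (-0.5−4)² + (0.6−4)² + (8−4)² + (5.5−4)² + (0.9−4)² + (7.1−4)² + (1.8−4)² = 74.12.
The Normal likelihood contributes (σ²)^(−n/2) exp(−SS/(2σ²)), so the posterior is Inverse-Gamma(α + n/2, β + SS/2) = Inverse-Gamma(10.5, 46.06).
The mode of Inverse-Gamma(a, b) is b/(a+1) = 46.06/11.5 ≈ 4.0052.

σ̂²_MAP = 4.0052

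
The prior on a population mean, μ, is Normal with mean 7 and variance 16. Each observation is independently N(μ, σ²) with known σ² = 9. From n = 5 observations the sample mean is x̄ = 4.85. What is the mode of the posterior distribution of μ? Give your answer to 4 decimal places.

n = 5, x̄ = 4.85.
For a Normal prior and Normal likelihood with known variance, the posterior is Normal; its mode equals its mean, the precision-weighted average.
Prior precision 1/σ₀² = 1/16 = 0.0625; data precision n/σ² = 5/9.
μ̂ = (0.0625·7 + (5/9)·4.85) / (0.0625 + 5/9) = (451/144)/(89/144) = 451/89 ≈ 5.0674.

μ̂_MAP = 5.0674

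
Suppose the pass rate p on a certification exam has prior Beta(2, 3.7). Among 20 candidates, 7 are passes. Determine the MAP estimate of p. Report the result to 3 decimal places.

p̂_MAP = 0.338

Prior: Beta(2, 3.7).
Data: 7 successes in 20 trials. The binomial likelihood contributes p^7(1−p)^13, so the posterior is Beta(2+7, 3.7+13) = Beta(9, 16.7).
For Beta(a, b) with a, b > 1 the mode is (a−1)/(a+b−2) = 8/23.7 ≈ 0.338.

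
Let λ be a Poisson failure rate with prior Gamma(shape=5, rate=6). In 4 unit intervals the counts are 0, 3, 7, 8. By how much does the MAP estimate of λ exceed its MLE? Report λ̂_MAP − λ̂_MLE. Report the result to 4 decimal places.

Σxᵢ = 18. Posterior is Gamma(23, 10); MAP = (23−1)/10 = 22/10 ≈ 2.20000.
MLE = x̄ = 18/4 ≈ 4.50000.
Difference = 22/10 − 18/4 = -23/10 ≈ -2.3000.

MAP − MLE = -2.3000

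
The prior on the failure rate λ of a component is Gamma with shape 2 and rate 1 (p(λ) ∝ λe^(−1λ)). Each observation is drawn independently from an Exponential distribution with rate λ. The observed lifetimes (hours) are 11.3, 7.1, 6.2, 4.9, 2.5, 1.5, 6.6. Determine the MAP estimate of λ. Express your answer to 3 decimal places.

λ̂_MAP = 0.195

The Exponential(rate=λ) likelihood is ∝ λ^n e^(−λΣtᵢ). Here n = 7 and Σtᵢ = 11.3 + 7.1 + 6.2 + 4.9 + 2.5 + 1.5 + 6.6 = 40.1.
Posterior ∝ λe^(−1λ) · λ^7e^(−40.1λ) = λ^8e^(−41.1λ), i.e. Gamma(9, 41.1).
Mode = (a−1)/b = 8/41.1 ≈ 0.195.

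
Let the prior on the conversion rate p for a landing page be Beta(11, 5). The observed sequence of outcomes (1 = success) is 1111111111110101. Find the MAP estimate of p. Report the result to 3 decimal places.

Prior: Beta(11, 5).
Data: 14 successes in 16 trials (from the sequence). The binomial likelihood contributes p^14(1−p)^2, so the posterior is Beta(11+14, 5+2) = Beta(25, 7).
For Beta(a, b) with a, b > 1 the mode is (a−1)/(a+b−2) = 24/30 ≈ 0.800.

p̂_MAP = 0.800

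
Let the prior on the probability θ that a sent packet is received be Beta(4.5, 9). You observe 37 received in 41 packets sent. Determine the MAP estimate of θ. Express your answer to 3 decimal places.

Prior: Beta(4.5, 9).
Data: 37 successes in 41 trials. The binomial likelihood contributes θ^37(1−θ)^4, so the posterior is Beta(4.5+37, 9+4) = Beta(41.5, 13).
For Beta(a, b) with a, b > 1 the mode is (a−1)/(a+b−2) = 40.5/52.5 ≈ 0.771.

θ̂_MAP = 0.771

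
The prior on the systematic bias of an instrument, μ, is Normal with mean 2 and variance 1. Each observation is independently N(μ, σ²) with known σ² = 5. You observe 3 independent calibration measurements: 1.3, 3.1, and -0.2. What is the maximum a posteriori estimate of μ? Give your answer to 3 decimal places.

n = 3; x̄ = (1.3 + 3.1 + (-0.2))/3 = 4.2/3 = 1.4.
For a Normal prior and Normal likelihood with known variance, the posterior is Normal; its mode equals its mean, the precision-weighted average.
Prior precision 1/σ₀² = 1/1 = 1; data precision n/σ² = 3/5 = 0.6.
μ̂ = (1·2 + 0.6·1.4) / (1 + 0.6) = 2.84/1.6 = 1.775.

μ̂_MAP = 1.775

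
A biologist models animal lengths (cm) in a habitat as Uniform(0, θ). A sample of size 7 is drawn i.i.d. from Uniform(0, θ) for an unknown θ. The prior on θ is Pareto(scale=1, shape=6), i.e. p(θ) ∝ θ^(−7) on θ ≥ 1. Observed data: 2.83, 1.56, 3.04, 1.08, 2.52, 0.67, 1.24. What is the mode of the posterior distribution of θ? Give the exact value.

The Uniform(0, θ) likelihood is θ^(−n) for θ ≥ max(xᵢ), zero otherwise. Here max(xᵢ) = 3.04.
Posterior ∝ θ^(−7) · θ^(−7) = θ^(−14) on θ ≥ max(1, 3.04) = 3.04.
This density is strictly decreasing in θ, so the posterior mode lies at the lower boundary of the support.

θ̂_MAP = 3.04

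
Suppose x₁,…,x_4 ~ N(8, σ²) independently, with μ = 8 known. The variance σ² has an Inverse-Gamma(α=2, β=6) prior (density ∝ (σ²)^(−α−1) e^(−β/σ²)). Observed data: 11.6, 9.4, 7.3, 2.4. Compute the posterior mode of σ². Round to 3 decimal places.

σ̂²_MAP = 5.877

Sum of squared deviations about the known mean: SS = (11.6−8)² + (9.4−8)² + (7.3−8)² + (2.4−8)² = 46.77.
The Normal likelihood contributes (σ²)^(−n/2) exp(−SS/(2σ²)), so the posterior is Inverse-Gamma(α + n/2, β + SS/2) = Inverse-Gamma(4, 29.385).
The mode of Inverse-Gamma(a, b) is b/(a+1) = 29.385/5 ≈ 5.877.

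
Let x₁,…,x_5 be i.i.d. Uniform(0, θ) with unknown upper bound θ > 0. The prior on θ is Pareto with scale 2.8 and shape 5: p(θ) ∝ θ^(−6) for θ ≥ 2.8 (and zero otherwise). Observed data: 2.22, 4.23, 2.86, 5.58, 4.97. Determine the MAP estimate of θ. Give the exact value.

The Uniform(0, θ) likelihood is θ^(−n) for θ ≥ max(xᵢ), zero otherwise. Here max(xᵢ) = 5.58.
Posterior ∝ θ^(−6) · θ^(−5) = θ^(−11) on θ ≥ max(2.8, 5.58) = 5.58.
This density is strictly decreasing in θ, so the posterior mode lies at the lower boundary of the support.

θ̂_MAP = 5.58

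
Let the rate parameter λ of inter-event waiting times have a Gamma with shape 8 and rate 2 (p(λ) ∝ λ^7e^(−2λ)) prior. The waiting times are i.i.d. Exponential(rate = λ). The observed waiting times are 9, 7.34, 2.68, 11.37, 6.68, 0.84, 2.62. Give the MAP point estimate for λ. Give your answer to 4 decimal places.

λ̂_MAP = 0.3292

The Exponential(rate=λ) likelihood is ∝ λ^n e^(−λΣtᵢ). Here n = 7 and Σtᵢ = 9 + 7.34 + 2.68 + 11.37 + 6.68 + 0.84 + 2.62 = 40.53.
Posterior ∝ λ^7e^(−2λ) · λ^7e^(−40.53λ) = λ^14e^(−42.53λ), i.e. Gamma(15, 42.53).
Mode = (a−1)/b = 14/42.53 ≈ 0.3292.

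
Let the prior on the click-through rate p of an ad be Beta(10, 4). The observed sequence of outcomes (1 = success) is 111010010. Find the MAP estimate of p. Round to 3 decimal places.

Prior: Beta(10, 4).
Data: 5 successes in 9 trials (from the sequence). The binomial likelihood contributes p^5(1−p)^4, so the posterior is Beta(10+5, 4+4) = Beta(15, 8).
For Beta(a, b) with a, b > 1 the mode is (a−1)/(a+b−2) = 14/21 ≈ 0.667.

p̂_MAP = 0.667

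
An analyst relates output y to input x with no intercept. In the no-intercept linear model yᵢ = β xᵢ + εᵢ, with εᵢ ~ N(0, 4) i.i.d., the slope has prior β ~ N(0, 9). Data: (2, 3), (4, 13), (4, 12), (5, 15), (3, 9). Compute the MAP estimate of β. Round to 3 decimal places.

β̂_MAP = 2.953

log p(β | y) = −Σ(yᵢ − βxᵢ)²/(2·4) − β²/(2·9) + const.
Setting the derivative to zero: Σxᵢ(yᵢ − βxᵢ)/4 − β/9 = 0, so β = Σxᵢyᵢ / (Σxᵢ² + σ²/τ²).
Σxᵢyᵢ = 2·3 + 4·13 + 4·12 + 5·15 + 3·9 = 208; Σxᵢ² = 70; σ²/τ² = 4/9.
β̂_MAP = 208 / (70 + 4/9) = 208/(634/9) = 936/317 ≈ 2.953.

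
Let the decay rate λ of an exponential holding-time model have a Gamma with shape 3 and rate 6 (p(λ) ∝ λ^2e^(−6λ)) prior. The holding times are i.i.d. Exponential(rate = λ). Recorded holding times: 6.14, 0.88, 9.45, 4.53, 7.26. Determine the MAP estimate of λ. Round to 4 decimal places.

λ̂_MAP = 0.2043

The Exponential(rate=λ) likelihood is ∝ λ^n e^(−λΣtᵢ). Here n = 5 and Σtᵢ = 6.14 + 0.88 + 9.45 + 4.53 + 7.26 = 28.26.
Posterior ∝ λ^2e^(−6λ) · λ^5e^(−28.26λ) = λ^7e^(−34.26λ), i.e. Gamma(8, 34.26).
Mode = (a−1)/b = 7/34.26 ≈ 0.2043.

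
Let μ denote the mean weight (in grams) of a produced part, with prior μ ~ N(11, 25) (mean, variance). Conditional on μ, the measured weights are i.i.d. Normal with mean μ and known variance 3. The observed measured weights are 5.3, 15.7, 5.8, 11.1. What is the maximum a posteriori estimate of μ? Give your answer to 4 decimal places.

n = 4; x̄ = (5.3 + 15.7 + 5.8 + 11.1)/4 = 37.9/4 = 9.475.
For a Normal prior and Normal likelihood with known variance, the posterior is Normal; its mode equals its mean, the precision-weighted average.
Prior precision 1/σ₀² = 1/25 = 0.04; data precision n/σ² = 4/3.
μ̂ = (0.04·11 + (4/3)·9.475) / (0.04 + 4/3) = (1961/150)/(103/75) = 1961/206 ≈ 9.5194.

μ̂_MAP = 9.5194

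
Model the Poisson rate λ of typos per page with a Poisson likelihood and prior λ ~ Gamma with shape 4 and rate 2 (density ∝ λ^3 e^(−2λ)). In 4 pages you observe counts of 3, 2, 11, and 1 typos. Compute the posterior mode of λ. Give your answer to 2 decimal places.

λ̂_MAP = 3.33

Σxᵢ = 3+2+11+1 = 17, with n = 4.
Posterior ∝ λ^3e^(−2λ) · λ^17e^(−4λ) = λ^20e^(−6λ), i.e. Gamma(shape=21, rate=6).
The mode of a Gamma(a, b) with a ≥ 1 (shape–rate) is (a−1)/b = 20/6 ≈ 3.33.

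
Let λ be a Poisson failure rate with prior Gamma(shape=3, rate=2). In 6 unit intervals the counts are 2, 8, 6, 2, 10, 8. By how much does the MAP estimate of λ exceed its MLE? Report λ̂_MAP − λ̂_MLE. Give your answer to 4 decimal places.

Σxᵢ = 36. Posterior is Gamma(39, 8); MAP = (39−1)/8 = 38/8 ≈ 4.75000.
MLE = x̄ = 36/6 ≈ 6.00000.
Difference = 38/8 − 36/6 = -5/4 ≈ -1.2500.

MAP − MLE = -1.2500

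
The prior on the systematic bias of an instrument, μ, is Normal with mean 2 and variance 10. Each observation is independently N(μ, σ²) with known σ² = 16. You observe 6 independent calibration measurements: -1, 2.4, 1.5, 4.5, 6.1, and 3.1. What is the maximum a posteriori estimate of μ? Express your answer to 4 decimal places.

n = 6; x̄ = ((-1) + 2.4 + 1.5 + 4.5 + 6.1 + 3.1)/6 = 16.6/6 = 83/30 ≈ 2.7667.
For a Normal prior and Normal likelihood with known variance, the posterior is Normal; its mode equals its mean, the precision-weighted average.
Prior precision 1/σ₀² = 1/10 = 0.1; data precision n/σ² = 6/16 = 0.375.
μ̂ = (0.1·2 + 0.375·(83/30)) / (0.1 + 0.375) = 1.2375/0.475 = 99/38 ≈ 2.6053.

μ̂_MAP = 2.6053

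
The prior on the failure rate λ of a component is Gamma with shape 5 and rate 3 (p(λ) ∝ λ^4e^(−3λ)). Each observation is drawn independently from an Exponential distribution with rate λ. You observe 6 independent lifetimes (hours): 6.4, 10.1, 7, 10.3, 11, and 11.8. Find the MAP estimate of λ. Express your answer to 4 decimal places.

The Exponential(rate=λ) likelihood is ∝ λ^n e^(−λΣtᵢ). Here n = 6 and Σtᵢ = 6.4 + 10.1 + 7 + 10.3 + 11 + 11.8 = 56.6.
Posterior ∝ λ^4e^(−3λ) · λ^6e^(−56.6λ) = λ^10e^(−59.6λ), i.e. Gamma(11, 59.6).
Mode = (a−1)/b = 10/59.6 ≈ 0.1678.

λ̂_MAP = 0.1678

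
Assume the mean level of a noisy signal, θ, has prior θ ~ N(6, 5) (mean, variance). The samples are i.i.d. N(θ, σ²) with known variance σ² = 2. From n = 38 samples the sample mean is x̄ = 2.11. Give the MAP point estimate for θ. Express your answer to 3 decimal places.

n = 38, x̄ = 2.11.
For a Normal prior and Normal likelihood with known variance, the posterior is Normal; its mode equals its mean, the precision-weighted average.
Prior precision 1/σ₀² = 1/5 = 0.2; data precision n/σ² = 38/2 = 19.
θ̂ = (0.2·6 + 19·2.11) / (0.2 + 19) = 41.29/19.2 = 4129/1920 ≈ 2.151.

θ̂_MAP = 2.151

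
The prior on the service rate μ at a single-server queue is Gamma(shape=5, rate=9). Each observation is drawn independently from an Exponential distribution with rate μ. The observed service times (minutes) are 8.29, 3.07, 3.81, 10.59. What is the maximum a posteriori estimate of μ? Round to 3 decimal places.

The Exponential(rate=μ) likelihood is ∝ μ^n e^(−μΣtᵢ). Here n = 4 and Σtᵢ = 8.29 + 3.07 + 3.81 + 10.59 = 25.76.
Posterior ∝ μ^4e^(−9μ) · μ^4e^(−25.76μ) = μ^8e^(−34.76μ), i.e. Gamma(9, 34.76).
Mode = (a−1)/b = 8/34.76 ≈ 0.230.

μ̂_MAP = 0.230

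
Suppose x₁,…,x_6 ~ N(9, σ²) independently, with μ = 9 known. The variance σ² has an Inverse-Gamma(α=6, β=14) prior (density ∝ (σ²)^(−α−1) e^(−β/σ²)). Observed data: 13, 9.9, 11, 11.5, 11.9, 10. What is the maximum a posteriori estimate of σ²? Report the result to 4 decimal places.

σ̂²_MAP = 3.2235

Sum of squared deviations about the known mean: SS = (13−9)² + (9.9−9)² + (11−9)² + (11.5−9)² + (11.9−9)² + (10−9)² = 36.47.
The Normal likelihood contributes (σ²)^(−n/2) exp(−SS/(2σ²)), so the posterior is Inverse-Gamma(α + n/2, β + SS/2) = Inverse-Gamma(9, 32.235).
The mode of Inverse-Gamma(a, b) is b/(a+1) = 32.235/10 ≈ 3.2235.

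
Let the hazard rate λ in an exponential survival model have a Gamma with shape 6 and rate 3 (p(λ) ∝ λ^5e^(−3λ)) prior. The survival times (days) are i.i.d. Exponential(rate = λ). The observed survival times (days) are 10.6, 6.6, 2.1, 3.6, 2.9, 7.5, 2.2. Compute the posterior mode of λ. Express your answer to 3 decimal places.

λ̂_MAP = 0.312

The Exponential(rate=λ) likelihood is ∝ λ^n e^(−λΣtᵢ). Here n = 7 and Σtᵢ = 10.6 + 6.6 + 2.1 + 3.6 + 2.9 + 7.5 + 2.2 = 35.5.
Posterior ∝ λ^5e^(−3λ) · λ^7e^(−35.5λ) = λ^12e^(−38.5λ), i.e. Gamma(13, 38.5).
Mode = (a−1)/b = 12/38.5 ≈ 0.312.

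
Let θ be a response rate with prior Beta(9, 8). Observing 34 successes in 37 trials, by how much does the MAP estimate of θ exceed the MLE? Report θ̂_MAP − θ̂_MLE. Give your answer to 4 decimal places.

MAP − MLE = -0.1112

Posterior is Beta(43, 11); MAP = (43−1)/(54−2) = 42/52 ≈ 0.80769.
MLE ignores the prior: θ̂_MLE = k/n = 34/37 ≈ 0.91892.
Difference = 42/52 − 34/37 = -107/962 ≈ -0.1112.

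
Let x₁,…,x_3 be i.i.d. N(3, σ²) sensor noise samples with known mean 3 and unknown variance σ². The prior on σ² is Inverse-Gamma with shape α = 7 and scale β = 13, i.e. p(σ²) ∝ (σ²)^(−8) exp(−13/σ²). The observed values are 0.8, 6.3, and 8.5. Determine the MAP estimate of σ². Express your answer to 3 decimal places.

Sum of squared deviations about the known mean: SS = (0.8−3)² + (6.3−3)² + (8.5−3)² = 45.98.
The Normal likelihood contributes (σ²)^(−n/2) exp(−SS/(2σ²)), so the posterior is Inverse-Gamma(α + n/2, β + SS/2) = Inverse-Gamma(8.5, 35.99).
The mode of Inverse-Gamma(a, b) is b/(a+1) = 35.99/9.5 ≈ 3.788.

σ̂²_MAP = 3.788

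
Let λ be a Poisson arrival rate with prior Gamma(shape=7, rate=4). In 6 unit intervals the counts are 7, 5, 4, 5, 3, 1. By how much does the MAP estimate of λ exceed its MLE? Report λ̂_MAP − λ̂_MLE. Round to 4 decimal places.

MAP − MLE = -1.0667

Σxᵢ = 25. Posterior is Gamma(32, 10); MAP = (32−1)/10 = 31/10 ≈ 3.10000.
MLE = x̄ = 25/6 ≈ 4.16667.
Difference = 31/10 − 25/6 = -16/15 ≈ -1.0667.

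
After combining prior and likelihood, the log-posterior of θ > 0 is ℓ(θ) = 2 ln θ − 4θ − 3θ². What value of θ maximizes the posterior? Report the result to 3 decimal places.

θ̂_MAP = 0.333

ℓ'(θ) = 2/θ − 4 − 6θ. Setting this to zero and multiplying by θ: 6θ² + 4θ − 2 = 0.
θ = (−4 + √(4² + 4·6·2)) / (2·6) = (−4 + √64) / 12 = (−4 + 8)/12 = 1/3.
ℓ''(θ) = −2/θ² − 6 < 0, confirming a maximum.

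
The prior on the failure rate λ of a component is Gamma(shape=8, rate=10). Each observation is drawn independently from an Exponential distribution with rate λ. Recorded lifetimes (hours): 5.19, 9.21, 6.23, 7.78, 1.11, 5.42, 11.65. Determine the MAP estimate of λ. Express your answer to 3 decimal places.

The Exponential(rate=λ) likelihood is ∝ λ^n e^(−λΣtᵢ). Here n = 7 and Σtᵢ = 5.19 + 9.21 + 6.23 + 7.78 + 1.11 + 5.42 + 11.65 = 46.59.
Posterior ∝ λ^7e^(−10λ) · λ^7e^(−46.59λ) = λ^14e^(−56.59λ), i.e. Gamma(15, 56.59).
Mode = (a−1)/b = 14/56.59 ≈ 0.247.

λ̂_MAP = 0.247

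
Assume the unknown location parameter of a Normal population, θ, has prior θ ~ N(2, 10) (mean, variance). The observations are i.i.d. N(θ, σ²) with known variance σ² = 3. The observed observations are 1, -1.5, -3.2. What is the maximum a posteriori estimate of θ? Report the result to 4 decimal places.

n = 3; x̄ = (1 + (-1.5) + (-3.2))/3 = -3.7/3 = -37/30 ≈ -1.2333.
For a Normal prior and Normal likelihood with known variance, the posterior is Normal; its mode equals its mean, the precision-weighted average.
Prior precision 1/σ₀² = 1/10 = 0.1; data precision n/σ² = 3/3 = 1.
θ̂ = (0.1·2 + 1·(-37/30)) / (0.1 + 1) = (-31/30)/1.1 = -31/33 ≈ -0.9394.

θ̂_MAP = -0.9394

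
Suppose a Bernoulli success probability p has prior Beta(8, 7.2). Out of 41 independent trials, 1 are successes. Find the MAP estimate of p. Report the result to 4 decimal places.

p̂_MAP = 0.1476

Prior: Beta(8, 7.2).
Data: 1 success in 41 trials. The binomial likelihood contributes p(1−p)^40, so the posterior is Beta(8+1, 7.2+40) = Beta(9, 47.2).
For Beta(a, b) with a, b > 1 the mode is (a−1)/(a+b−2) = 8/54.2 ≈ 0.1476.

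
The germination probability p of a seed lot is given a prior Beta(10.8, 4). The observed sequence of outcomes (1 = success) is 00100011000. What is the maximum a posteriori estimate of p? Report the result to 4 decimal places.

p̂_MAP = 0.5378

Prior: Beta(10.8, 4).
Data: 3 successes in 11 trials (from the sequence). The binomial likelihood contributes p^3(1−p)^8, so the posterior is Beta(10.8+3, 4+8) = Beta(13.8, 12).
For Beta(a, b) with a, b > 1 the mode is (a−1)/(a+b−2) = 12.8/23.8 ≈ 0.5378.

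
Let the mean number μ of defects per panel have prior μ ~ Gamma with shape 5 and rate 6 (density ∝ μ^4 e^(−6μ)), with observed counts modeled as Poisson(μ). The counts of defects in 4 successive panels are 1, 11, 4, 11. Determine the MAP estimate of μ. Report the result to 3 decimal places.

Σxᵢ = 1+11+4+11 = 27, with n = 4.
Posterior ∝ μ^4e^(−6μ) · μ^27e^(−4μ) = μ^31e^(−10μ), i.e. Gamma(shape=32, rate=10).
The mode of a Gamma(a, b) with a ≥ 1 (shape–rate) is (a−1)/b = 31/10 ≈ 3.100.

μ̂_MAP = 3.100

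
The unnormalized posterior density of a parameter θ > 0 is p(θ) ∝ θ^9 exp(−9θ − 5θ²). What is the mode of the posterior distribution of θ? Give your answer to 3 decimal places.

ℓ'(θ) = 9/θ − 9 − 10θ. Setting this to zero and multiplying by θ: 10θ² + 9θ − 9 = 0.
θ = (−9 + √(9² + 4·10·9)) / (2·10) = (−9 + √441) / 20 = (−9 + 21)/20 = 3/5.
ℓ''(θ) = −9/θ² − 10 < 0, confirming a maximum.

θ̂_MAP = 0.600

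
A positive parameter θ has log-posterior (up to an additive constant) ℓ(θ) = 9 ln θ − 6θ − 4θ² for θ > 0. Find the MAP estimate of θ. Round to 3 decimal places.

ℓ'(θ) = 9/θ − 6 − 8θ. Setting this to zero and multiplying by θ: 8θ² + 6θ − 9 = 0.
θ = (−6 + √(6² + 4·8·9)) / (2·8) = (−6 + √324) / 16 = (−6 + 18)/16 = 3/4.
ℓ''(θ) = −9/θ² − 8 < 0, confirming a maximum.

θ̂_MAP = 0.750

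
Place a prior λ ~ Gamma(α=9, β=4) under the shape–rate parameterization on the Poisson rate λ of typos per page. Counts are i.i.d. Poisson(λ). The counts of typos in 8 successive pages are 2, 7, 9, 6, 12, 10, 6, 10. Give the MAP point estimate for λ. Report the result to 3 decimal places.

λ̂_MAP = 5.833

Σxᵢ = 2+7+9+6+12+10+6+10 = 62, with n = 8.
Posterior ∝ λ^8e^(−4λ) · λ^62e^(−8λ) = λ^70e^(−12λ), i.e. Gamma(shape=71, rate=12).
The mode of a Gamma(a, b) with a ≥ 1 (shape–rate) is (a−1)/b = 70/12 ≈ 5.833.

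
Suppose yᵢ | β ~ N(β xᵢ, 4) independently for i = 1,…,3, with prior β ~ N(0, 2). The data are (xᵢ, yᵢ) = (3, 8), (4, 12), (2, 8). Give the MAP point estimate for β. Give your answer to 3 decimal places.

log p(β | y) = −Σ(yᵢ − βxᵢ)²/(2·4) − β²/(2·2) + const.
Setting the derivative to zero: Σxᵢ(yᵢ − βxᵢ)/4 − β/2 = 0, so β = Σxᵢyᵢ / (Σxᵢ² + σ²/τ²).
Σxᵢyᵢ = 3·8 + 4·12 + 2·8 = 88; Σxᵢ² = 29; σ²/τ² = 2.
β̂_MAP = 88 / (29 + 2) = 88/31 ≈ 2.839.

β̂_MAP = 2.839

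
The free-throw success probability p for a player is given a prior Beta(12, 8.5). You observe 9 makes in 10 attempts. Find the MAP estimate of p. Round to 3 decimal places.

p̂_MAP = 0.702

Prior: Beta(12, 8.5).
Data: 9 successes in 10 trials. The binomial likelihood contributes p^9(1−p)^1, so the posterior is Beta(12+9, 8.5+1) = Beta(21, 9.5).
For Beta(a, b) with a, b > 1 the mode is (a−1)/(a+b−2) = 20/28.5 ≈ 0.702.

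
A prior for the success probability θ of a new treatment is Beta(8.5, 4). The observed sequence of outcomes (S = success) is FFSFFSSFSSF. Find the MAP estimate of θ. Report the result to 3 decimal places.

θ̂_MAP = 0.581

Prior: Beta(8.5, 4).
Data: 5 successes in 11 trials (from the sequence). The binomial likelihood contributes θ^5(1−θ)^6, so the posterior is Beta(8.5+5, 4+6) = Beta(13.5, 10).
For Beta(a, b) with a, b > 1 the mode is (a−1)/(a+b−2) = 12.5/21.5 ≈ 0.581.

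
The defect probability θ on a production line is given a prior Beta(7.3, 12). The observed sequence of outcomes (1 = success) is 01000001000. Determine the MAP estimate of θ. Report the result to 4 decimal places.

Prior: Beta(7.3, 12).
Data: 2 successes in 11 trials (from the sequence). The binomial likelihood contributes θ^2(1−θ)^9, so the posterior is Beta(7.3+2, 12+9) = Beta(9.3, 21).
For Beta(a, b) with a, b > 1 the mode is (a−1)/(a+b−2) = 8.3/28.3 ≈ 0.2933.

θ̂_MAP = 0.2933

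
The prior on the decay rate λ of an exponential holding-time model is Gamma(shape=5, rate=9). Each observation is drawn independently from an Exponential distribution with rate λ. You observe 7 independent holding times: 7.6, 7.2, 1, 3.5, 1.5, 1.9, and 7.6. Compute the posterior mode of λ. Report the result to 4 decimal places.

The Exponential(rate=λ) likelihood is ∝ λ^n e^(−λΣtᵢ). Here n = 7 and Σtᵢ = 7.6 + 7.2 + 1 + 3.5 + 1.5 + 1.9 + 7.6 = 30.3.
Posterior ∝ λ^4e^(−9λ) · λ^7e^(−30.3λ) = λ^11e^(−39.3λ), i.e. Gamma(12, 39.3).
Mode = (a−1)/b = 11/39.3 ≈ 0.2799.

λ̂_MAP = 0.2799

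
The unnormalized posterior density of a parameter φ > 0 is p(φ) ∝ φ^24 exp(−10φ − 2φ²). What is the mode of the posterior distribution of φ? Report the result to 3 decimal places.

φ̂_MAP = 1.500

ℓ'(φ) = 24/φ − 10 − 4φ. Setting this to zero and multiplying by φ: 4φ² + 10φ − 24 = 0.
φ = (−10 + √(10² + 4·4·24)) / (2·4) = (−10 + √484) / 8 = (−10 + 22)/8 = 3/2.
ℓ''(φ) = −24/φ² − 4 < 0, confirming a maximum.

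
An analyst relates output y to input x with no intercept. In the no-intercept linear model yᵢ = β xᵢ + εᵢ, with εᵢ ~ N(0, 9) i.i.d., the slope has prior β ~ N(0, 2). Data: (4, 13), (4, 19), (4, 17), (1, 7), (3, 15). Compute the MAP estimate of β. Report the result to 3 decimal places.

log p(β | y) = −Σ(yᵢ − βxᵢ)²/(2·9) − β²/(2·2) + const.
Setting the derivative to zero: Σxᵢ(yᵢ − βxᵢ)/9 − β/2 = 0, so β = Σxᵢyᵢ / (Σxᵢ² + σ²/τ²).
Σxᵢyᵢ = 4·13 + 4·19 + 4·17 + 1·7 + 3·15 = 248; Σxᵢ² = 58; σ²/τ² = 4.5.
β̂_MAP = 248 / (58 + 4.5) = 248/62.5 ≈ 3.968.

β̂_MAP = 3.968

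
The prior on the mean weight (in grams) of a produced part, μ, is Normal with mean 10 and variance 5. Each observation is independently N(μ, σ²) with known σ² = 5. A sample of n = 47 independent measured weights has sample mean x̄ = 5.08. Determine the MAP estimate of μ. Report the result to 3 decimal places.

μ̂_MAP = 5.183

n = 47, x̄ = 5.08.
For a Normal prior and Normal likelihood with known variance, the posterior is Normal; its mode equals its mean, the precision-weighted average.
Prior precision 1/σ₀² = 1/5 = 0.2; data precision n/σ² = 47/5 = 9.4.
μ̂ = (0.2·10 + 9.4·5.08) / (0.2 + 9.4) = 49.752/9.6 = 5.1825 ≈ 5.183.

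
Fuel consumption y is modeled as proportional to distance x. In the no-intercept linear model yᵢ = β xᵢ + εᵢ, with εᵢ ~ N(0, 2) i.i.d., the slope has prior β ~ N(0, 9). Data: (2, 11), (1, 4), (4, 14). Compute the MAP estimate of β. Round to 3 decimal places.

log p(β | y) = −Σ(yᵢ − βxᵢ)²/(2·2) − β²/(2·9) + const.
Setting the derivative to zero: Σxᵢ(yᵢ − βxᵢ)/2 − β/9 = 0, so β = Σxᵢyᵢ / (Σxᵢ² + σ²/τ²).
Σxᵢyᵢ = 2·11 + 1·4 + 4·14 = 82; Σxᵢ² = 21; σ²/τ² = 2/9.
β̂_MAP = 82 / (21 + 2/9) = 82/(191/9) = 738/191 ≈ 3.864.

β̂_MAP = 3.864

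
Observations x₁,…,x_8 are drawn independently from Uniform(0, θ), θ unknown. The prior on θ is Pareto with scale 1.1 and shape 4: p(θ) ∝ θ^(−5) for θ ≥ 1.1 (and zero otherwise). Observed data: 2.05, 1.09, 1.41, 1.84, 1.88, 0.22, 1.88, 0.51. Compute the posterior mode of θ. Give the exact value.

The Uniform(0, θ) likelihood is θ^(−n) for θ ≥ max(xᵢ), zero otherwise. Here max(xᵢ) = 2.05.
Posterior ∝ θ^(−5) · θ^(−8) = θ^(−13) on θ ≥ max(1.1, 2.05) = 2.05.
This density is strictly decreasing in θ, so the posterior mode lies at the lower boundary of the support.

θ̂_MAP = 2.05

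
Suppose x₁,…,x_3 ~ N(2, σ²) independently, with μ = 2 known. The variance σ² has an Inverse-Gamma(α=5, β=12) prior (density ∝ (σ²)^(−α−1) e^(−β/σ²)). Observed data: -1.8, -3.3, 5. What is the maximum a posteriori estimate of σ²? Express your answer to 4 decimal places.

Sum of squared deviations about the known mean: SS = (-1.8−2)² + (-3.3−2)² + (5−2)² = 51.53.
The Normal likelihood contributes (σ²)^(−n/2) exp(−SS/(2σ²)), so the posterior is Inverse-Gamma(α + n/2, β + SS/2) = Inverse-Gamma(6.5, 37.765).
The mode of Inverse-Gamma(a, b) is b/(a+1) = 37.765/7.5 ≈ 5.0353.

σ̂²_MAP = 5.0353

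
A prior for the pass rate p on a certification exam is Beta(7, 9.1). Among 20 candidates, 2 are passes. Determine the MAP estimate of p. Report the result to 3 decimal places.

Prior: Beta(7, 9.1).
Data: 2 successes in 20 trials. The binomial likelihood contributes p^2(1−p)^18, so the posterior is Beta(7+2, 9.1+18) = Beta(9, 27.1).
For Beta(a, b) with a, b > 1 the mode is (a−1)/(a+b−2) = 8/34.1 ≈ 0.235.

p̂_MAP = 0.235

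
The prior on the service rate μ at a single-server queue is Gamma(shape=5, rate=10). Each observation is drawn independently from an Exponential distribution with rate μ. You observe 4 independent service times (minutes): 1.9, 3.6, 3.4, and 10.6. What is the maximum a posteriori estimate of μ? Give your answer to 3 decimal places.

μ̂_MAP = 0.271

The Exponential(rate=μ) likelihood is ∝ μ^n e^(−μΣtᵢ). Here n = 4 and Σtᵢ = 1.9 + 3.6 + 3.4 + 10.6 = 19.5.
Posterior ∝ μ^4e^(−10μ) · μ^4e^(−19.5μ) = μ^8e^(−29.5μ), i.e. Gamma(9, 29.5).
Mode = (a−1)/b = 8/29.5 ≈ 0.271.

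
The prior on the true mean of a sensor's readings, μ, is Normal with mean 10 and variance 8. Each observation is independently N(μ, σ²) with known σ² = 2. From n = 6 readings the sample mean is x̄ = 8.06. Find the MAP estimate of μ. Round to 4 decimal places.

n = 6, x̄ = 8.06.
For a Normal prior and Normal likelihood with known variance, the posterior is Normal; its mode equals its mean, the precision-weighted average.
Prior precision 1/σ₀² = 1/8 = 0.125; data precision n/σ² = 6/2 = 3.
μ̂ = (0.125·10 + 3·8.06) / (0.125 + 3) = 25.43/3.125 = 8.1376.

μ̂_MAP = 8.1376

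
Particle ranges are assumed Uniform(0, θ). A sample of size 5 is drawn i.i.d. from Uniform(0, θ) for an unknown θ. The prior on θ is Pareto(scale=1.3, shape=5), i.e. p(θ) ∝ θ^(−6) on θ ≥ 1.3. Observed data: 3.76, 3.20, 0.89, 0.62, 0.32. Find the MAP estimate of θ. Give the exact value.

The Uniform(0, θ) likelihood is θ^(−n) for θ ≥ max(xᵢ), zero otherwise. Here max(xᵢ) = 3.76.
Posterior ∝ θ^(−6) · θ^(−5) = θ^(−11) on θ ≥ max(1.3, 3.76) = 3.76.
This density is strictly decreasing in θ, so the posterior mode lies at the lower boundary of the support.

θ̂_MAP = 3.76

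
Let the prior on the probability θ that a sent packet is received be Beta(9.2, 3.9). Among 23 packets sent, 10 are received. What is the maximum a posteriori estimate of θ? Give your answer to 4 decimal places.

θ̂_MAP = 0.5337

Prior: Beta(9.2, 3.9).
Data: 10 successes in 23 trials. The binomial likelihood contributes θ^10(1−θ)^13, so the posterior is Beta(9.2+10, 3.9+13) = Beta(19.2, 16.9).
For Beta(a, b) with a, b > 1 the mode is (a−1)/(a+b−2) = 18.2/34.1 ≈ 0.5337.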